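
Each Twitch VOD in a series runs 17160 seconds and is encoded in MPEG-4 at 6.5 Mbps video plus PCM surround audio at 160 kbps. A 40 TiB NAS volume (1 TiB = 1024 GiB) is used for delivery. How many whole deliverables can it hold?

Audio: 160 kbps = 0.160 Mbps.
Total bitrate: 6.660 Mbps.
Per item: 6.660 Mbps × 17160 s = 114,286 Mb = 14,286 MB.
Capacity: 40 TiB = 351,843,721 Mb; 3078.64 items → 3078 complete.

3078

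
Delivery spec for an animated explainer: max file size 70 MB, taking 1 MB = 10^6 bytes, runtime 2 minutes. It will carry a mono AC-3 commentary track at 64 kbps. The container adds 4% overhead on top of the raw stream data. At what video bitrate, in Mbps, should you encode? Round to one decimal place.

4.4 Mbps

Budget: 70 MB = 560.0 Mb.
Stream payload after overhead: 560.0 / 1.04 = 538.5 Mb.
2 min = 120 s
Total bitrate budget: 538.5 Mb / 120 s = 4.487 Mbps.
Audio: 64 kbps = 0.064 Mbps.
Video: 4.487 − 0.064 = 4.423 Mbps.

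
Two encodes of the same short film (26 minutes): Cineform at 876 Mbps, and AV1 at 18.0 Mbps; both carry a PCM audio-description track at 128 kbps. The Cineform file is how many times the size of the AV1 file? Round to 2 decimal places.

26 min = 1560 s
Audio: 128 kbps = 0.128 Mbps.
Cineform: 876.128 Mbps × 1560 s = 1366759.7 Mb = 170.845 GB.
AV1: 18.128 Mbps × 1560 s = 28279.7 Mb = 3.535 GB.
Ratio: 170.845 / 3.535 = 48.330.

48.33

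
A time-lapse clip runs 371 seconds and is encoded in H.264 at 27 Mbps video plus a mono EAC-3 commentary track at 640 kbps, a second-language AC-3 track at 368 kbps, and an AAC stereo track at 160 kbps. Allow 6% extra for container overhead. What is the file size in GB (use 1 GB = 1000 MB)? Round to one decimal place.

Audio total: 640 + 368 + 160 = 1168 kbps = 1.168 Mbps.
Total bitrate: 27 + 1.168 = 28.168 Mbps.
Stream data: 28.168 Mbps × 371 s = 10450.3 Mb.
With 6% container overhead: ×1.06.
11,077 Mb ÷ 8 = 1,385 MB → 1.385 GB.

1.4 GB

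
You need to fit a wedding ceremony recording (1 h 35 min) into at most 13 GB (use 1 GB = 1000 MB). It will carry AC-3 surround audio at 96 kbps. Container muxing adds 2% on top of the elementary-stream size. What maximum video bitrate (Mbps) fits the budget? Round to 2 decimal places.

Budget: 13 GB = 104000.0 Mb.
Stream payload after overhead: 104000.0 / 1.02 = 101960.8 Mb.
1 h 35 min = 95 min = 5700 s
Total bitrate budget: 101960.8 Mb / 5700 s = 17.888 Mbps.
Audio: 96 kbps = 0.096 Mbps.
Video: 17.888 − 0.096 = 17.792 Mbps.

17.79 Mbps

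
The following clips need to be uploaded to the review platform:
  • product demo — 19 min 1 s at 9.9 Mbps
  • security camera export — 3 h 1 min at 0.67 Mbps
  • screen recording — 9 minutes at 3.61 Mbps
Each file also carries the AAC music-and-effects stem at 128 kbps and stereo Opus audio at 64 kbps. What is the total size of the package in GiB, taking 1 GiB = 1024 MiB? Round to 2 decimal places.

2.67 GiB

Audio total: 128 + 64 = 192 kbps = 0.192 Mbps.
product demo: 10.092 Mbps × 1141 s = 11515.0 Mb
security camera export: 0.862 Mbps × 10860 s = 9361.3 Mb
screen recording: 3.802 Mbps × 540 s = 2053.1 Mb
Total: 22929.4 Mb = 2866.2 MB.
= 2.669 GiB.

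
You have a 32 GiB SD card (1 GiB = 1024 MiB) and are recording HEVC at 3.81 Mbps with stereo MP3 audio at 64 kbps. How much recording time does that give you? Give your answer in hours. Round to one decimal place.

Audio: 64 kbps = 0.064 Mbps.
Total bitrate: 3.81 + 0.064 = 3.874 Mbps.
Capacity: 32 GiB = 274,878 Mb.
Recording time: 274,878 / 3.874 = 70,955 s ≈ 19.7 hours.

19.7 hours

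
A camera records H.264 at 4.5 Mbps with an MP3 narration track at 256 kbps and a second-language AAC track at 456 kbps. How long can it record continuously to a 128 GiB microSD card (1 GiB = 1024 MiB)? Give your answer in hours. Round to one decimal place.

Audio total: 256 + 456 = 712 kbps = 0.712 Mbps.
Total bitrate: 4.5 + 0.712 = 5.212 Mbps.
Capacity: 128 GiB = 1,099,512 Mb.
Recording time: 1,099,512 / 5.212 = 210,958 s ≈ 58.6 hours.

58.6 hours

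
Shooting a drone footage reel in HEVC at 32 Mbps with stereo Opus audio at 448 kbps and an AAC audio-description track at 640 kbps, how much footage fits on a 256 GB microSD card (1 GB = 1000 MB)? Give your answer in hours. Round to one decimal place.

17.2 hours

Audio total: 448 + 640 = 1088 kbps = 1.088 Mbps.
Total bitrate: 32 + 1.088 = 33.088 Mbps.
Capacity: 256 GB = 2,048,000 Mb.
Recording time: 2,048,000 / 33.088 = 61,896 s ≈ 17.2 hours.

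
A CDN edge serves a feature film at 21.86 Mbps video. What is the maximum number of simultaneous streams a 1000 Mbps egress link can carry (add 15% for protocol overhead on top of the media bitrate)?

39

On the wire with 15% overhead: 25.139 Mbps.
1000 Mbps = 1,000 Mbps; 1,000 / 25.139 = 39.78 → 39 viewers.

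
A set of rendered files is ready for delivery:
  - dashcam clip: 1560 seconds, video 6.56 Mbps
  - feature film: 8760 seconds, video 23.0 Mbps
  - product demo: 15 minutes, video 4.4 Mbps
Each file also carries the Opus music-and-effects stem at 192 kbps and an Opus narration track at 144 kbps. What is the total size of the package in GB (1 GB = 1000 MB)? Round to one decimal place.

Audio total: 192 + 144 = 336 kbps = 0.336 Mbps.
dashcam clip: 6.896 Mbps × 1560 s = 10757.8 Mb
feature film: 23.336 Mbps × 8760 s = 204423.4 Mb
product demo: 4.736 Mbps × 900 s = 4262.4 Mb
Total: 219443.5 Mb = 27430.4 MB.
= 27.43 GB.

27.4 GB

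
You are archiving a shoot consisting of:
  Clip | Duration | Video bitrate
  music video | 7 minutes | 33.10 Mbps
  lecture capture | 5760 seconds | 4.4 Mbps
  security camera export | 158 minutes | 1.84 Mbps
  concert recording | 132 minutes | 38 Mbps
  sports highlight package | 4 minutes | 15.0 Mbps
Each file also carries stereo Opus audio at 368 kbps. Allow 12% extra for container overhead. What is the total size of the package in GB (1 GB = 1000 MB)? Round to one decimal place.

51.8 GB

Audio: 368 kbps = 0.368 Mbps.
music video: 33.468 Mbps × 420 s × 1.12 = 15743.3 Mb
lecture capture: 4.768 Mbps × 5760 s × 1.12 = 30759.3 Mb
security camera export: 2.208 Mbps × 9480 s × 1.12 = 23443.7 Mb
concert recording: 38.368 Mbps × 7920 s × 1.12 = 340339.5 Mb
sports highlight package: 15.368 Mbps × 240 s × 1.12 = 4130.9 Mb
Total: 414416.8 Mb = 51802.1 MB.
= 51.80 GB.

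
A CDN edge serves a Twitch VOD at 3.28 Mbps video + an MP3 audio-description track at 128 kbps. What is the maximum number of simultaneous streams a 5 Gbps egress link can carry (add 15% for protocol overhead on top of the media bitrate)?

Audio: 128 kbps = 0.128 Mbps.
Per-viewer media rate: 3.408 Mbps.
On the wire with 15% overhead: 3.919 Mbps.
5 Gbps = 5,000 Mbps; 5,000 / 3.919 = 1275.77 → 1275 viewers.

1275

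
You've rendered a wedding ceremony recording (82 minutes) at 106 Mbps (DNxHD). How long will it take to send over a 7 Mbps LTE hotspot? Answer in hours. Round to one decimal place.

82 min = 4920 s
File: 106.000 Mbps × 4920 s = 521520.0 Mb.
At 7 Mbps: 521520.0 / 7 = 74502.9 s ≈ 20.7 hours.

20.7 hours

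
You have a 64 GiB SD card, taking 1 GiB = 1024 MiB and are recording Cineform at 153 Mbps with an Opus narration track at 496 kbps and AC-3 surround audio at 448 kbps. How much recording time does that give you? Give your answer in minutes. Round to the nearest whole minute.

60 minutes

Audio total: 496 + 448 = 944 kbps = 0.944 Mbps.
Total bitrate: 153 + 0.944 = 153.944 Mbps.
Capacity: 64 GiB = 549,756 Mb.
Recording time: 549,756 / 153.944 = 3,571 s ≈ 59.5 minutes.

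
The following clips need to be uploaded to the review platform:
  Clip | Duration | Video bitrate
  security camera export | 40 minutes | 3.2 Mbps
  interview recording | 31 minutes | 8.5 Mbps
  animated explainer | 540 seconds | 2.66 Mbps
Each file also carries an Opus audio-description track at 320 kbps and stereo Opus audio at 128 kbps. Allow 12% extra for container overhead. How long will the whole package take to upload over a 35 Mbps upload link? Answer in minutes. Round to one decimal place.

Audio total: 320 + 128 = 448 kbps = 0.448 Mbps.
security camera export: 3.648 Mbps × 2400 s × 1.12 = 9805.8 Mb
interview recording: 8.948 Mbps × 1860 s × 1.12 = 18640.5 Mb
animated explainer: 3.108 Mbps × 540 s × 1.12 = 1879.7 Mb
Total: 30326.0 Mb = 3790.8 MB.
At 35 Mbps: 30326.0 / 35 = 866 s ≈ 14.4 minutes.

14.4 minutes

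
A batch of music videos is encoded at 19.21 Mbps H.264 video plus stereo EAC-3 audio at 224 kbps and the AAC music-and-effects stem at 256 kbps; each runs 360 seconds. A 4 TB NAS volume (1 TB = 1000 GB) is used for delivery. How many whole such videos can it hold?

Audio total: 224 + 256 = 480 kbps = 0.480 Mbps.
Total bitrate: 19.690 Mbps.
Per item: 19.690 Mbps × 360 s = 7,088 Mb = 886.0 MB.
Capacity: 4 TB = 32,000,000 Mb; 4514.42 items → 4514 complete.

4514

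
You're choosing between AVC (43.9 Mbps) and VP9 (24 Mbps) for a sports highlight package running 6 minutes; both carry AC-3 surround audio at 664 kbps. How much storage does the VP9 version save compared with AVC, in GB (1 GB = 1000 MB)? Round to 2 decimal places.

0.90 GB

6 min = 360 s
Audio: 664 kbps = 0.664 Mbps.
AVC: 44.564 Mbps × 360 s = 16043.0 Mb = 2.005 GB.
VP9: 24.664 Mbps × 360 s = 8879.0 Mb = 1.110 GB.
Saving: 2.005 − 1.110 = 0.895 GB.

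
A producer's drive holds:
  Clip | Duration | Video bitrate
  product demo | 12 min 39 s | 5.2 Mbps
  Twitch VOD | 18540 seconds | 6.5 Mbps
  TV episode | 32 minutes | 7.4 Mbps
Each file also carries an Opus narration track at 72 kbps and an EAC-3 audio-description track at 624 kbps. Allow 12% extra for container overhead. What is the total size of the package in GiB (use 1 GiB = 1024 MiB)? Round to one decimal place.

Audio total: 72 + 624 = 696 kbps = 0.696 Mbps.
product demo: 5.896 Mbps × 759 s × 1.12 = 5012.1 Mb
Twitch VOD: 7.196 Mbps × 18540 s × 1.12 = 149423.5 Mb
TV episode: 8.096 Mbps × 1920 s × 1.12 = 17409.6 Mb
Total: 171845.2 Mb = 21480.7 MB.
= 20.01 GiB.

20.0 GiB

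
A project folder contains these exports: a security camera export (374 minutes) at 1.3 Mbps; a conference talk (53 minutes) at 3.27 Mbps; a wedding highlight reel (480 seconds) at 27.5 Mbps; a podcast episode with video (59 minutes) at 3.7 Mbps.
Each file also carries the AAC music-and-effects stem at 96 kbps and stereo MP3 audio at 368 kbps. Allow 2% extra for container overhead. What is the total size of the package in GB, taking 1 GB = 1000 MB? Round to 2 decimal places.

10.15 GB

Audio total: 96 + 368 = 464 kbps = 0.464 Mbps.
security camera export: 1.764 Mbps × 22440 s × 1.02 = 40375.8 Mb
conference talk: 3.734 Mbps × 3180 s × 1.02 = 12111.6 Mb
wedding highlight reel: 27.964 Mbps × 480 s × 1.02 = 13691.2 Mb
podcast episode with video: 4.164 Mbps × 3540 s × 1.02 = 15035.4 Mb
Total: 81214.0 Mb = 10151.7 MB.
= 10.15 GB.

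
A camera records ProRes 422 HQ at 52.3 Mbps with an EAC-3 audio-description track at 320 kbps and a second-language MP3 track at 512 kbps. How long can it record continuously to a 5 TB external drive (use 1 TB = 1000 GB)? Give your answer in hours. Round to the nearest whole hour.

Audio total: 320 + 512 = 832 kbps = 0.832 Mbps.
Total bitrate: 52.3 + 0.832 = 53.132 Mbps.
Capacity: 5 TB = 40,000,000 Mb.
Recording time: 40,000,000 / 53.132 = 752,842 s ≈ 209 hours.

209 hours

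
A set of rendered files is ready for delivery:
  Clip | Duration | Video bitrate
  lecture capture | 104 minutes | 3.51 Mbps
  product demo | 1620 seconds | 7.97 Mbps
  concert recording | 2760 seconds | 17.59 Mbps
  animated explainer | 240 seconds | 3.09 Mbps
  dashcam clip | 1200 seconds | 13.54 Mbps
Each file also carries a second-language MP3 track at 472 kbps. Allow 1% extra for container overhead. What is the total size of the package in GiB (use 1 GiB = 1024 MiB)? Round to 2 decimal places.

12.47 GiB

Audio: 472 kbps = 0.472 Mbps.
lecture capture: 3.982 Mbps × 6240 s × 1.01 = 25096.2 Mb
product demo: 8.442 Mbps × 1620 s × 1.01 = 13812.8 Mb
concert recording: 18.062 Mbps × 2760 s × 1.01 = 50349.6 Mb
animated explainer: 3.562 Mbps × 240 s × 1.01 = 863.4 Mb
dashcam clip: 14.012 Mbps × 1200 s × 1.01 = 16982.5 Mb
Total: 107104.6 Mb = 13388.1 MB.
= 12.47 GiB.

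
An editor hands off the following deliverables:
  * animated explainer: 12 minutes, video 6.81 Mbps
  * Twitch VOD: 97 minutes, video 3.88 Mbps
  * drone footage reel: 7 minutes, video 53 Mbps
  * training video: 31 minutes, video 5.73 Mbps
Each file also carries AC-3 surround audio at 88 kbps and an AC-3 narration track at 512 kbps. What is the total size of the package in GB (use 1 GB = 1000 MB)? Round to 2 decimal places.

8.21 GB

Audio total: 88 + 512 = 600 kbps = 0.600 Mbps.
animated explainer: 7.410 Mbps × 720 s = 5335.2 Mb
Twitch VOD: 4.480 Mbps × 5820 s = 26073.6 Mb
drone footage reel: 53.600 Mbps × 420 s = 22512.0 Mb
training video: 6.330 Mbps × 1860 s = 11773.8 Mb
Total: 65694.6 Mb = 8211.8 MB.
= 8.212 GB.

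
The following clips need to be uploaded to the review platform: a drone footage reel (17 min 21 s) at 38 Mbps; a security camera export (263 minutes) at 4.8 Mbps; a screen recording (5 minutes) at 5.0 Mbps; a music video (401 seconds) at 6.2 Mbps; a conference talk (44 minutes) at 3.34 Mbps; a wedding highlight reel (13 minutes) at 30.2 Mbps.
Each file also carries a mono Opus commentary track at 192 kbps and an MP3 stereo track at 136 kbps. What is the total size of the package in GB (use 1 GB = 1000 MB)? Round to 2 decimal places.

19.82 GB

Audio total: 192 + 136 = 328 kbps = 0.328 Mbps.
drone footage reel: 38.328 Mbps × 1041 s = 39899.4 Mb
security camera export: 5.128 Mbps × 15780 s = 80919.8 Mb
screen recording: 5.328 Mbps × 300 s = 1598.4 Mb
music video: 6.528 Mbps × 401 s = 2617.7 Mb
conference talk: 3.668 Mbps × 2640 s = 9683.5 Mb
wedding highlight reel: 30.528 Mbps × 780 s = 23811.8 Mb
Total: 158530.8 Mb = 19816.3 MB.
= 19.82 GB.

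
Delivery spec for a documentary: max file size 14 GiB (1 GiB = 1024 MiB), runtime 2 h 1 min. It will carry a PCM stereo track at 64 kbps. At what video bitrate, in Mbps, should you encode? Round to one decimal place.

Budget: 14 GiB = 120259.1 Mb.
2 h 1 min = 121 min = 7260 s
Total bitrate budget: 120259.1 Mb / 7260 s = 16.565 Mbps.
Audio: 64 kbps = 0.064 Mbps.
Video: 16.565 − 0.064 = 16.501 Mbps.

16.5 Mbps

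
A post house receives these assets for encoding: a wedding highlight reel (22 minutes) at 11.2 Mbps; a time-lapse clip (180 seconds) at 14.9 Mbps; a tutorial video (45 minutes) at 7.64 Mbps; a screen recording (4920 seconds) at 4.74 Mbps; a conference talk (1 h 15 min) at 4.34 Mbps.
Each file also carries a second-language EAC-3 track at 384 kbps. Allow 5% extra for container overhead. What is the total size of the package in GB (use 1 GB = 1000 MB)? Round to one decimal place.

11.3 GB

Audio: 384 kbps = 0.384 Mbps.
wedding highlight reel: 11.584 Mbps × 1320 s × 1.05 = 16055.4 Mb
time-lapse clip: 15.284 Mbps × 180 s × 1.05 = 2888.7 Mb
tutorial video: 8.024 Mbps × 2700 s × 1.05 = 22748.0 Mb
screen recording: 5.124 Mbps × 4920 s × 1.05 = 26470.6 Mb
conference talk: 4.724 Mbps × 4500 s × 1.05 = 22320.9 Mb
Total: 90483.6 Mb = 11310.5 MB.
= 11.31 GB.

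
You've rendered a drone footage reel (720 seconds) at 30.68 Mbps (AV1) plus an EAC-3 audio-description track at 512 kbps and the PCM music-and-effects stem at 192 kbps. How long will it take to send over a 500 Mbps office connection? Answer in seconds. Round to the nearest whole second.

Audio total: 512 + 192 = 704 kbps = 0.704 Mbps.
Total bitrate: 31.384 Mbps.
File: 31.384 Mbps × 720 s = 22596.5 Mb.
At 500 Mbps: 22596.5 / 500 = 45.2 s ≈ 45.2 seconds.

45 seconds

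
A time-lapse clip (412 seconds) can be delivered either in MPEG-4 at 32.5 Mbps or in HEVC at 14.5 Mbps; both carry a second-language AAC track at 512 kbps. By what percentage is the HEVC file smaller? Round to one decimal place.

54.5%

Audio: 512 kbps = 0.512 Mbps.
MPEG-4: 33.012 Mbps × 412 s = 13600.9 Mb = 1.583 GiB.
HEVC: 15.012 Mbps × 412 s = 6184.9 Mb = 0.720 GiB.
Reduction: (1 − 0.720/1.583) × 100 = 54.53%.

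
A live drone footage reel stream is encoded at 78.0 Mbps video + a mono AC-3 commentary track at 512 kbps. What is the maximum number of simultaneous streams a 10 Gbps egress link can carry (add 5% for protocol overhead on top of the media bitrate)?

121

Audio: 512 kbps = 0.512 Mbps.
Per-viewer media rate: 78.512 Mbps.
On the wire with 5% overhead: 82.438 Mbps.
10 Gbps = 10,000 Mbps; 10,000 / 82.438 = 121.30 → 121 viewers.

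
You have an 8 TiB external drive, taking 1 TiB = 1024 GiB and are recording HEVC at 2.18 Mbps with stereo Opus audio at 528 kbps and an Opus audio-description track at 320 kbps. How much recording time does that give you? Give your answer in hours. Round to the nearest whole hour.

Audio total: 528 + 320 = 848 kbps = 0.848 Mbps.
Total bitrate: 2.18 + 0.848 = 3.028 Mbps.
Capacity: 8 TiB = 70,368,744 Mb.
Recording time: 70,368,744 / 3.028 = 23,239,347 s ≈ 6,455 hours.

6455 hours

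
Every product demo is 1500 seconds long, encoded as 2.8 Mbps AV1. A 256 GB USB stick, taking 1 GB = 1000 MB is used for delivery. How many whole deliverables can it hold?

487

Per item: 2.800 Mbps × 1500 s = 4,200 Mb = 525.0 MB.
Capacity: 256 GB = 2,048,000 Mb; 487.62 items → 487 complete.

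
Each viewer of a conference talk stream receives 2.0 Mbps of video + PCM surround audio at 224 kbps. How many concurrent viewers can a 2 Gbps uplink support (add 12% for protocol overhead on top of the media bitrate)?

Audio: 224 kbps = 0.224 Mbps.
Per-viewer media rate: 2.224 Mbps.
On the wire with 12% overhead: 2.491 Mbps.
2 Gbps = 2,000 Mbps; 2,000 / 2.491 = 802.93 → 802 viewers.

802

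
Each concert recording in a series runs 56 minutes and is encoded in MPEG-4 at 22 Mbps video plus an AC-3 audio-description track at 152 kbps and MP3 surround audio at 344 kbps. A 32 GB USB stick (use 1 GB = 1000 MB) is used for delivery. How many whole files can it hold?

3

56 min = 3360 s
Audio total: 152 + 344 = 496 kbps = 0.496 Mbps.
Total bitrate: 22.496 Mbps.
Per item: 22.496 Mbps × 3360 s = 75,587 Mb = 9,448 MB.
Capacity: 32 GB = 256,000 Mb; 3.39 items → 3 complete.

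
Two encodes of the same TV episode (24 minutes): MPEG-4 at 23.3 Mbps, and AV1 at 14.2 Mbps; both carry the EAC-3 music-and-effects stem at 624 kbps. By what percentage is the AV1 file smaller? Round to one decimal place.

24 min = 1440 s
Audio: 624 kbps = 0.624 Mbps.
MPEG-4: 23.924 Mbps × 1440 s = 34450.6 Mb = 4.306 GB.
AV1: 14.824 Mbps × 1440 s = 21346.6 Mb = 2.668 GB.
Reduction: (1 − 2.668/4.306) × 100 = 38.04%.

38.0%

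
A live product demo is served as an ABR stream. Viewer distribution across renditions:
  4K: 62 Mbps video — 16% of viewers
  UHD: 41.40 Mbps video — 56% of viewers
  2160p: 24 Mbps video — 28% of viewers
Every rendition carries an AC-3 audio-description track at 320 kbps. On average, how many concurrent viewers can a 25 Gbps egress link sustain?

Audio: 320 kbps = 0.320 Mbps.
Average per-viewer bitrate: 0.16×62.320 + 0.56×41.720 + 0.28×24.320 = 40.144 Mbps.
25 Gbps = 25,000 Mbps; 25,000 / 40.144 = 622.76 → 622.

622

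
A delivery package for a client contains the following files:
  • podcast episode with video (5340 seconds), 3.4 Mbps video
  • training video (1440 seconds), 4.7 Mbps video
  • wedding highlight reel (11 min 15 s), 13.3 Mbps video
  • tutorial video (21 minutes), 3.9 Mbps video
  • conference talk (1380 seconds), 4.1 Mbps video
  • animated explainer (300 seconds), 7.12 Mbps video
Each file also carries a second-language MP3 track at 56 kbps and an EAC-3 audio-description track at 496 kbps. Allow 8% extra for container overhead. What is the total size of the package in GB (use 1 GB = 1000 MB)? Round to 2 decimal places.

7.07 GB

Audio total: 56 + 496 = 552 kbps = 0.552 Mbps.
podcast episode with video: 3.952 Mbps × 5340 s × 1.08 = 22792.0 Mb
training video: 5.252 Mbps × 1440 s × 1.08 = 8167.9 Mb
wedding highlight reel: 13.852 Mbps × 675 s × 1.08 = 10098.1 Mb
tutorial video: 4.452 Mbps × 1260 s × 1.08 = 6058.3 Mb
conference talk: 4.652 Mbps × 1380 s × 1.08 = 6933.3 Mb
animated explainer: 7.672 Mbps × 300 s × 1.08 = 2485.7 Mb
Total: 56535.3 Mb = 7066.9 MB.
= 7.067 GB.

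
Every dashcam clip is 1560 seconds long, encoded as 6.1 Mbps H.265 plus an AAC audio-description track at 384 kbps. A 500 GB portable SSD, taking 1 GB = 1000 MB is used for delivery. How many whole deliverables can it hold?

395

Audio: 384 kbps = 0.384 Mbps.
Total bitrate: 6.484 Mbps.
Per item: 6.484 Mbps × 1560 s = 10,115 Mb = 1,264 MB.
Capacity: 500 GB = 4,000,000 Mb; 395.45 items → 395 complete.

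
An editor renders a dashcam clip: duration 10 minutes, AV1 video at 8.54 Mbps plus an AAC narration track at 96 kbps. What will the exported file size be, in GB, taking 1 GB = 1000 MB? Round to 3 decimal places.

0.648 GB

10 min = 600 s
Audio: 96 kbps = 0.096 Mbps.
Total bitrate: 8.54 + 0.096 = 8.636 Mbps.
Stream data: 8.636 Mbps × 600 s = 5181.6 Mb.
5,182 Mb ÷ 8 = 647.7 MB → 0.6477 GB.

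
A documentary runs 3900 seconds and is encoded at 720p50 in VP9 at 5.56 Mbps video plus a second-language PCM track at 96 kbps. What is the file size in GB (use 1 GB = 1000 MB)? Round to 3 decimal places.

2.757 GB

Audio: 96 kbps = 0.096 Mbps.
Total bitrate: 5.56 + 0.096 = 5.656 Mbps.
Stream data: 5.656 Mbps × 3900 s = 22058.4 Mb.
22,058 Mb ÷ 8 = 2,757 MB → 2.757 GB.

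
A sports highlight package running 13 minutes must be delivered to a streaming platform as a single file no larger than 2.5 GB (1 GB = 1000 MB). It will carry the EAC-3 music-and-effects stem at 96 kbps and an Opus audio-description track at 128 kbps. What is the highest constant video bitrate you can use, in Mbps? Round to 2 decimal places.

25.42 Mbps

Budget: 2.5 GB = 20000.0 Mb.
13 min = 780 s
Total bitrate budget: 20000.0 Mb / 780 s = 25.641 Mbps.
Audio total: 96 + 128 = 224 kbps = 0.224 Mbps.
Video: 25.641 − 0.224 = 25.417 Mbps.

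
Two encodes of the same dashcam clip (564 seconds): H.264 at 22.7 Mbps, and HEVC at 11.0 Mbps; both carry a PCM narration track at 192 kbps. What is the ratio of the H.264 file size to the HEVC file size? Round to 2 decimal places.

2.05

Audio: 192 kbps = 0.192 Mbps.
H.264: 22.892 Mbps × 564 s = 12911.1 Mb = 1.614 GB.
HEVC: 11.192 Mbps × 564 s = 6312.3 Mb = 0.789 GB.
Ratio: 1.614 / 0.789 = 2.045.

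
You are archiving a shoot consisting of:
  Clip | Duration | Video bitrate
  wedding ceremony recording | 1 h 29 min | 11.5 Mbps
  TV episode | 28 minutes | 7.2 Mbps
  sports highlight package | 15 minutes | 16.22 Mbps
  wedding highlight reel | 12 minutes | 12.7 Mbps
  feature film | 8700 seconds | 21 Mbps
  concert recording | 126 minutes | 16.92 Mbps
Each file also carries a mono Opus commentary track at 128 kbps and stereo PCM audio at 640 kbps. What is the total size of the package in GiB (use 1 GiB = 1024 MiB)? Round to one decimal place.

Audio total: 128 + 640 = 768 kbps = 0.768 Mbps.
wedding ceremony recording: 12.268 Mbps × 5340 s = 65511.1 Mb
TV episode: 7.968 Mbps × 1680 s = 13386.2 Mb
sports highlight package: 16.988 Mbps × 900 s = 15289.2 Mb
wedding highlight reel: 13.468 Mbps × 720 s = 9697.0 Mb
feature film: 21.768 Mbps × 8700 s = 189381.6 Mb
concert recording: 17.688 Mbps × 7560 s = 133721.3 Mb
Total: 426986.4 Mb = 53373.3 MB.
= 49.71 GiB.

49.7 GiB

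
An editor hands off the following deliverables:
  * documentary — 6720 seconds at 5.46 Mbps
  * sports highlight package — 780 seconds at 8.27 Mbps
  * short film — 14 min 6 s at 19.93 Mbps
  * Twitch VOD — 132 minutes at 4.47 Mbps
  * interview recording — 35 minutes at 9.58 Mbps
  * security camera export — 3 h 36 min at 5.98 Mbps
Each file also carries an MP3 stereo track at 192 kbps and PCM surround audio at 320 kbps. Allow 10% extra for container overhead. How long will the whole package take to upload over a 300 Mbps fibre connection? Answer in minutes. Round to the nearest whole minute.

Audio total: 192 + 320 = 512 kbps = 0.512 Mbps.
documentary: 5.972 Mbps × 6720 s × 1.10 = 44145.0 Mb
sports highlight package: 8.782 Mbps × 780 s × 1.10 = 7535.0 Mb
short film: 20.442 Mbps × 846 s × 1.10 = 19023.3 Mb
Twitch VOD: 4.982 Mbps × 7920 s × 1.10 = 43403.2 Mb
interview recording: 10.092 Mbps × 2100 s × 1.10 = 23312.5 Mb
security camera export: 6.492 Mbps × 12960 s × 1.10 = 92550.0 Mb
Total: 229969.0 Mb = 28746.1 MB.
At 300 Mbps: 229969.0 / 300 = 767 s ≈ 12.8 minutes.

13 minutes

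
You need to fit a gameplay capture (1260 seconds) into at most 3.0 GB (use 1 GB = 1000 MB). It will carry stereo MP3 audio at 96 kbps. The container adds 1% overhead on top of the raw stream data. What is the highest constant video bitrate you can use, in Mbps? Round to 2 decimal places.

Budget: 3.0 GB = 24000.0 Mb.
Stream payload after overhead: 24000.0 / 1.01 = 23762.4 Mb.
Total bitrate budget: 23762.4 Mb / 1260 s = 18.859 Mbps.
Audio: 96 kbps = 0.096 Mbps.
Video: 18.859 − 0.096 = 18.763 Mbps.

18.76 Mbps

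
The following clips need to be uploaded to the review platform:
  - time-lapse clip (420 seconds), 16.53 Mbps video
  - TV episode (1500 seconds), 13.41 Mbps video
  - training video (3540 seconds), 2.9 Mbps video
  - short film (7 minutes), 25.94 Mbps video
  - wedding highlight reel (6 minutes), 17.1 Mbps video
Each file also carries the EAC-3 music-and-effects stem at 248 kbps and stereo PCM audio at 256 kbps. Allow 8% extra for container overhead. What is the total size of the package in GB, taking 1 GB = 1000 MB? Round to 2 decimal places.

Audio total: 248 + 256 = 504 kbps = 0.504 Mbps.
time-lapse clip: 17.034 Mbps × 420 s × 1.08 = 7726.6 Mb
TV episode: 13.914 Mbps × 1500 s × 1.08 = 22540.7 Mb
training video: 3.404 Mbps × 3540 s × 1.08 = 13014.2 Mb
short film: 26.444 Mbps × 420 s × 1.08 = 11995.0 Mb
wedding highlight reel: 17.604 Mbps × 360 s × 1.08 = 6844.4 Mb
Total: 62120.9 Mb = 7765.1 MB.
= 7.765 GB.

7.77 GB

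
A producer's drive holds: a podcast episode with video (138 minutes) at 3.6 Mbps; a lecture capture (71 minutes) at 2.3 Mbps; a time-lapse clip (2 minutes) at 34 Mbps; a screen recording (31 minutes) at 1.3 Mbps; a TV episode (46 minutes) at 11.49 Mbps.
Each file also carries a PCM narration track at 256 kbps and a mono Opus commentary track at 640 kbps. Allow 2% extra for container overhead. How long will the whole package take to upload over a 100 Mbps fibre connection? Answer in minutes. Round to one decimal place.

Audio total: 256 + 640 = 896 kbps = 0.896 Mbps.
podcast episode with video: 4.496 Mbps × 8280 s × 1.02 = 37971.4 Mb
lecture capture: 3.196 Mbps × 4260 s × 1.02 = 13887.3 Mb
time-lapse clip: 34.896 Mbps × 120 s × 1.02 = 4271.3 Mb
screen recording: 2.196 Mbps × 1860 s × 1.02 = 4166.3 Mb
TV episode: 12.386 Mbps × 2760 s × 1.02 = 34869.1 Mb
Total: 95165.3 Mb = 11895.7 MB.
At 100 Mbps: 95165.3 / 100 = 952 s ≈ 15.9 minutes.

15.9 minutes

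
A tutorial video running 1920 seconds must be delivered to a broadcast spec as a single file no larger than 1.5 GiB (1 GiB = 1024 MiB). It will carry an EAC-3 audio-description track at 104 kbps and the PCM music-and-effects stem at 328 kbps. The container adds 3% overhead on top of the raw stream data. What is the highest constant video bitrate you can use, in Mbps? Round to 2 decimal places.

Budget: 1.5 GiB = 12884.9 Mb.
Stream payload after overhead: 12884.9 / 1.03 = 12509.6 Mb.
Total bitrate budget: 12509.6 Mb / 1920 s = 6.515 Mbps.
Audio total: 104 + 328 = 432 kbps = 0.432 Mbps.
Video: 6.515 − 0.432 = 6.083 Mbps.

6.08 Mbps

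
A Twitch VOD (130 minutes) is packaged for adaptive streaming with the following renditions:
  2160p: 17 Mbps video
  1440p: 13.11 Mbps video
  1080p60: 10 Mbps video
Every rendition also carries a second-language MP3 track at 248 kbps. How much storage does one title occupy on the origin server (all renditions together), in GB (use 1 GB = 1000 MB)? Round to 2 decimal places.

39.83 GB

130 min = 7800 s
Audio: 248 kbps = 0.248 Mbps.
Sum of rendition bitrates: (17+0.248) + (13.11+0.248) + (10+0.248) = 40.854 Mbps.
× 7800 s = 318,661 Mb = 39,833 MB = 39.83 GB.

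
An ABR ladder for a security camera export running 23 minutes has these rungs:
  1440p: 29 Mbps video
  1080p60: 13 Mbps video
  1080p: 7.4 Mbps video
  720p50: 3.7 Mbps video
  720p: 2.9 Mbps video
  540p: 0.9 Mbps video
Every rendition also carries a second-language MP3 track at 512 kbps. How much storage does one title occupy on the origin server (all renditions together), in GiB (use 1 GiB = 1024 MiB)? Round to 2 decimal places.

9.63 GiB

23 min = 1380 s
Audio: 512 kbps = 0.512 Mbps.
Sum of rendition bitrates: (29+0.512) + (13+0.512) + (7.4+0.512) + (3.7+0.512) + (2.9+0.512) + (0.9+0.512) = 59.972 Mbps.
× 1380 s = 82,761 Mb = 10,345 MB = 9.635 GiB.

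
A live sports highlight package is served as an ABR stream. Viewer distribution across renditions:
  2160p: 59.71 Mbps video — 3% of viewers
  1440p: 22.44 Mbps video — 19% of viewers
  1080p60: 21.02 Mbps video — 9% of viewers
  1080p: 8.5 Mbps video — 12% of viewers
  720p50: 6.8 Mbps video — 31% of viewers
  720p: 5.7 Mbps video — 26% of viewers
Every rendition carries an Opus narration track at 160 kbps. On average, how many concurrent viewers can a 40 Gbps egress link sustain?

Audio: 160 kbps = 0.160 Mbps.
Average per-viewer bitrate: 0.03×59.870 + 0.19×22.600 + 0.09×21.180 + 0.12×8.660 + 0.31×6.960 + 0.26×5.860 = 12.717 Mbps.
40 Gbps = 40,000 Mbps; 40,000 / 12.717 = 3145.47 → 3145.

3145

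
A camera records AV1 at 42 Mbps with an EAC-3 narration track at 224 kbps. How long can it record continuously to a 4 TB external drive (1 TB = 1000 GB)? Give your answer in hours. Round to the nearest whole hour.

Audio: 224 kbps = 0.224 Mbps.
Total bitrate: 42 + 0.224 = 42.224 Mbps.
Capacity: 4 TB = 32,000,000 Mb.
Recording time: 32,000,000 / 42.224 = 757,863 s ≈ 211 hours.

211 hours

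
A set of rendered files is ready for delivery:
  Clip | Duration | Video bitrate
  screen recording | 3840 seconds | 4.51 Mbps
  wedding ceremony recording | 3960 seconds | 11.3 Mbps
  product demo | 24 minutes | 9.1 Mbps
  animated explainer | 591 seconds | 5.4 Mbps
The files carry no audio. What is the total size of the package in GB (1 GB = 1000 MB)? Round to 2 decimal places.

screen recording: 4.510 Mbps × 3840 s = 17318.4 Mb
wedding ceremony recording: 11.300 Mbps × 3960 s = 44748.0 Mb
product demo: 9.100 Mbps × 1440 s = 13104.0 Mb
animated explainer: 5.400 Mbps × 591 s = 3191.4 Mb
Total: 78361.8 Mb = 9795.2 MB.
= 9.795 GB.

9.80 GB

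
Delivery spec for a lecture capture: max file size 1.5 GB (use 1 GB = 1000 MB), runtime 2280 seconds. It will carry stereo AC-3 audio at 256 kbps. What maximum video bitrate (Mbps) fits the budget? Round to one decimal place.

5.0 Mbps

Budget: 1.5 GB = 12000.0 Mb.
Total bitrate budget: 12000.0 Mb / 2280 s = 5.263 Mbps.
Audio: 256 kbps = 0.256 Mbps.
Video: 5.263 − 0.256 = 5.007 Mbps.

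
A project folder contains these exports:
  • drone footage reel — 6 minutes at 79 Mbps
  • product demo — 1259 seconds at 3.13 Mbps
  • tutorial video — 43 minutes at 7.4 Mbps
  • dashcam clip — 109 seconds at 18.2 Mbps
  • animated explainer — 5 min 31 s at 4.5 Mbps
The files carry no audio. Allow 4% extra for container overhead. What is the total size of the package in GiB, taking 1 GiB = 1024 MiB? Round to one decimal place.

6.7 GiB

drone footage reel: 79.000 Mbps × 360 s × 1.04 = 29577.6 Mb
product demo: 3.130 Mbps × 1259 s × 1.04 = 4098.3 Mb
tutorial video: 7.400 Mbps × 2580 s × 1.04 = 19855.7 Mb
dashcam clip: 18.200 Mbps × 109 s × 1.04 = 2063.2 Mb
animated explainer: 4.500 Mbps × 331 s × 1.04 = 1549.1 Mb
Total: 57143.8 Mb = 7143.0 MB.
= 6.652 GiB.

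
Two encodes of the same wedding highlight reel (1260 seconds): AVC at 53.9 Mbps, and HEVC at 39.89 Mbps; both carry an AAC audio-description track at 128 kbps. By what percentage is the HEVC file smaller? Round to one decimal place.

25.9%

Audio: 128 kbps = 0.128 Mbps.
AVC: 54.028 Mbps × 1260 s = 68075.3 Mb = 8.509 GB.
HEVC: 40.018 Mbps × 1260 s = 50422.7 Mb = 6.303 GB.
Reduction: (1 − 6.303/8.509) × 100 = 25.93%.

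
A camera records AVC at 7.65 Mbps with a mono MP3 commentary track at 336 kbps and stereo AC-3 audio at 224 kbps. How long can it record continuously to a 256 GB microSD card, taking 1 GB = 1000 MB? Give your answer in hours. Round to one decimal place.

Audio total: 336 + 224 = 560 kbps = 0.560 Mbps.
Total bitrate: 7.65 + 0.560 = 8.210 Mbps.
Capacity: 256 GB = 2,048,000 Mb.
Recording time: 2,048,000 / 8.210 = 249,452 s ≈ 69.3 hours.

69.3 hours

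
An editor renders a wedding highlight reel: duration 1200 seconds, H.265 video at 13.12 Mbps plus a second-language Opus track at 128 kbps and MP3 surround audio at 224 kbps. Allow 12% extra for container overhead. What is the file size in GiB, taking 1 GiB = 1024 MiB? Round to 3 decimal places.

Audio total: 128 + 224 = 352 kbps = 0.352 Mbps.
Total bitrate: 13.12 + 0.352 = 13.472 Mbps.
Stream data: 13.472 Mbps × 1200 s = 16166.4 Mb.
With 12% container overhead: ×1.12.
18,106 Mb = 2,263,296,000 bytes ÷ 1,073,741,824 = 2.108 GiB.

2.108 GiB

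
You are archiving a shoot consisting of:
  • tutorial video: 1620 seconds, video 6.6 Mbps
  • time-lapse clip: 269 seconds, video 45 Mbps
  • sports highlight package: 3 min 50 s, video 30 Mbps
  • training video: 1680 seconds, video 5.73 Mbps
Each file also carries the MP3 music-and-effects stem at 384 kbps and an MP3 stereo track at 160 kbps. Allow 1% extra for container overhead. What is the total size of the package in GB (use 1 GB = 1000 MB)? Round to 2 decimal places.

5.23 GB

Audio total: 384 + 160 = 544 kbps = 0.544 Mbps.
tutorial video: 7.144 Mbps × 1620 s × 1.01 = 11689.0 Mb
time-lapse clip: 45.544 Mbps × 269 s × 1.01 = 12373.8 Mb
sports highlight package: 30.544 Mbps × 230 s × 1.01 = 7095.4 Mb
training video: 6.274 Mbps × 1680 s × 1.01 = 10645.7 Mb
Total: 41804.0 Mb = 5225.5 MB.
= 5.225 GB.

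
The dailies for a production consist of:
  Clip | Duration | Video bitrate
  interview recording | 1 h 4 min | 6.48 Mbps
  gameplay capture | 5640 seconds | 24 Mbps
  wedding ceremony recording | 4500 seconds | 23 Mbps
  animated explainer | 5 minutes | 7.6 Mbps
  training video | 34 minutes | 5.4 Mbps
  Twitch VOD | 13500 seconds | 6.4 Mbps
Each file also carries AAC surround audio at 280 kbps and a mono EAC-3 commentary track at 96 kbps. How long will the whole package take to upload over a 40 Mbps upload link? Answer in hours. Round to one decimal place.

2.6 hours

Audio total: 280 + 96 = 376 kbps = 0.376 Mbps.
interview recording: 6.856 Mbps × 3840 s = 26327.0 Mb
gameplay capture: 24.376 Mbps × 5640 s = 137480.6 Mb
wedding ceremony recording: 23.376 Mbps × 4500 s = 105192.0 Mb
animated explainer: 7.976 Mbps × 300 s = 2392.8 Mb
training video: 5.776 Mbps × 2040 s = 11783.0 Mb
Twitch VOD: 6.776 Mbps × 13500 s = 91476.0 Mb
Total: 374651.5 Mb = 46831.4 MB.
At 40 Mbps: 374651.5 / 40 = 9366 s ≈ 2.6 hours.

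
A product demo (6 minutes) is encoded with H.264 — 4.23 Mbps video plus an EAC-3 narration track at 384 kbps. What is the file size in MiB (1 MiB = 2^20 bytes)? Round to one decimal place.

6 min = 360 s
Audio: 384 kbps = 0.384 Mbps.
Total bitrate: 4.23 + 0.384 = 4.614 Mbps.
Stream data: 4.614 Mbps × 360 s = 1661.0 Mb.
1,661 Mb = 207,630,000 bytes ÷ 1,048,576 = 198.0 MiB.

198.0 MiB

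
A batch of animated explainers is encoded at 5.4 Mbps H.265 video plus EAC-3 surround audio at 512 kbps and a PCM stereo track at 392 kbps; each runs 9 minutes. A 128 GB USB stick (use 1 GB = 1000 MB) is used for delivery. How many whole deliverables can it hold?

9 min = 540 s
Audio total: 512 + 392 = 904 kbps = 0.904 Mbps.
Total bitrate: 6.304 Mbps.
Per item: 6.304 Mbps × 540 s = 3,404 Mb = 425.5 MB.
Capacity: 128 GB = 1,024,000 Mb; 300.81 items → 300 complete.

300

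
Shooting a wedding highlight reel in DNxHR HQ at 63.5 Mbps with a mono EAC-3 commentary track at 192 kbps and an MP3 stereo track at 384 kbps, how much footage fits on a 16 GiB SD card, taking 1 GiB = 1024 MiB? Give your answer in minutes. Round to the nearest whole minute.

36 minutes

Audio total: 192 + 384 = 576 kbps = 0.576 Mbps.
Total bitrate: 63.5 + 0.576 = 64.076 Mbps.
Capacity: 16 GiB = 137,439 Mb.
Recording time: 137,439 / 64.076 = 2,145 s ≈ 35.7 minutes.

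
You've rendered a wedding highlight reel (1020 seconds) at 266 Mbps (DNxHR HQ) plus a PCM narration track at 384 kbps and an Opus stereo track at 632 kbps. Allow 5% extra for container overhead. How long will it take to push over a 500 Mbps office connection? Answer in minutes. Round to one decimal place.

Audio total: 384 + 632 = 1016 kbps = 1.016 Mbps.
Total bitrate: 267.016 Mbps.
File: 267.016 Mbps × 1020 s = 272356.3 Mb.
With 5% container overhead: ×1.05. → 285974.1 Mb.
At 500 Mbps: 285974.1 / 500 = 571.9 s ≈ 9.53 minutes.

9.5 minutes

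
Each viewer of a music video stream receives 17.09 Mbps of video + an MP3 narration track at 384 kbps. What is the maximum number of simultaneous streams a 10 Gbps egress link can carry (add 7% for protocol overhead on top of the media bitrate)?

534

Audio: 384 kbps = 0.384 Mbps.
Per-viewer media rate: 17.474 Mbps.
On the wire with 7% overhead: 18.697 Mbps.
10 Gbps = 10,000 Mbps; 10,000 / 18.697 = 534.84 → 534 viewers.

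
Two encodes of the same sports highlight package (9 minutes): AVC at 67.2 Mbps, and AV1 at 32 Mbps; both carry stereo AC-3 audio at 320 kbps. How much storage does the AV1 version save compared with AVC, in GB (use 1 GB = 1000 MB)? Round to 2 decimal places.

9 min = 540 s
Audio: 320 kbps = 0.320 Mbps.
AVC: 67.520 Mbps × 540 s = 36460.8 Mb = 4.558 GB.
AV1: 32.320 Mbps × 540 s = 17452.8 Mb = 2.182 GB.
Saving: 4.558 − 2.182 = 2.376 GB.

2.38 GB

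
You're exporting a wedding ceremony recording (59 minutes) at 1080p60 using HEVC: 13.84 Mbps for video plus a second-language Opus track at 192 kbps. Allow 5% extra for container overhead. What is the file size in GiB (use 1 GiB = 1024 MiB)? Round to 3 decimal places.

59 min = 3540 s
Audio: 192 kbps = 0.192 Mbps.
Total bitrate: 13.84 + 0.192 = 14.032 Mbps.
Stream data: 14.032 Mbps × 3540 s = 49673.3 Mb.
With 5% container overhead: ×1.05.
52,157 Mb = 6,519,618,000 bytes ÷ 1,073,741,824 = 6.072 GiB.

6.072 GiB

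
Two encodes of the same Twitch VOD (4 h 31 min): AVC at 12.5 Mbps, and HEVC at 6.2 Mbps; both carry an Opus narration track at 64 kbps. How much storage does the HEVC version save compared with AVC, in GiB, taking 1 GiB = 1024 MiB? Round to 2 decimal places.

11.93 GiB

4 h 31 min = 271 min = 16260 s
Audio: 64 kbps = 0.064 Mbps.
AVC: 12.564 Mbps × 16260 s = 204290.6 Mb = 23.783 GiB.
HEVC: 6.264 Mbps × 16260 s = 101852.6 Mb = 11.857 GiB.
Saving: 23.783 − 11.857 = 11.925 GiB.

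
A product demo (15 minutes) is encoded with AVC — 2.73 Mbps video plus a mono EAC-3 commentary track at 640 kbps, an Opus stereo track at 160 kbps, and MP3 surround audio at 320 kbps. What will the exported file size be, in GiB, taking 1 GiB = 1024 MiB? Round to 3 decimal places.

0.403 GiB

15 min = 900 s
Audio total: 640 + 160 + 320 = 1120 kbps = 1.120 Mbps.
Total bitrate: 2.73 + 1.120 = 3.850 Mbps.
Stream data: 3.850 Mbps × 900 s = 3465.0 Mb.
3,465 Mb = 433,125,000 bytes ÷ 1,073,741,824 = 0.4034 GiB.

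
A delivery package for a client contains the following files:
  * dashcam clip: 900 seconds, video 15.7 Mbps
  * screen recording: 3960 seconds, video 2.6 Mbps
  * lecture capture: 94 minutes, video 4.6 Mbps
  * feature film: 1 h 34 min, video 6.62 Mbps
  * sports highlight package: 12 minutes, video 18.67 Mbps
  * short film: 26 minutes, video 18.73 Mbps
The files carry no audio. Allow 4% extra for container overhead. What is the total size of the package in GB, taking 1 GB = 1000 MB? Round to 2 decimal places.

dashcam clip: 15.700 Mbps × 900 s × 1.04 = 14695.2 Mb
screen recording: 2.600 Mbps × 3960 s × 1.04 = 10707.8 Mb
lecture capture: 4.600 Mbps × 5640 s × 1.04 = 26981.8 Mb
feature film: 6.620 Mbps × 5640 s × 1.04 = 38830.3 Mb
sports highlight package: 18.670 Mbps × 720 s × 1.04 = 13980.1 Mb
short film: 18.730 Mbps × 1560 s × 1.04 = 30387.6 Mb
Total: 135582.7 Mb = 16947.8 MB.
= 16.95 GB.

16.95 GB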